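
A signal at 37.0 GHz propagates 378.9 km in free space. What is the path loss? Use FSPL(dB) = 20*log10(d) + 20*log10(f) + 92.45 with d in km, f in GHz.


20*log10(378.9) = 51.57
20*log10(37.0) = 31.36
FSPL = 175.4 dB

175.4 dB


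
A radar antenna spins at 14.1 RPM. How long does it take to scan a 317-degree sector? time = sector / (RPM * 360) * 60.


t = 317 / (14.1 * 360) * 60 = 3.75 s

3.75 s


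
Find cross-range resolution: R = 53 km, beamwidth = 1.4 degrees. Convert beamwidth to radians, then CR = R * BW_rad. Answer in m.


BW_rad = 0.02443461
CR = 53000 * 0.02443461 = 1295.0 m

1295.0 m


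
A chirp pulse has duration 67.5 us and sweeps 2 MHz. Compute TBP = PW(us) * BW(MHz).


TBP = 67.5 * 2 = 135.0

135.0


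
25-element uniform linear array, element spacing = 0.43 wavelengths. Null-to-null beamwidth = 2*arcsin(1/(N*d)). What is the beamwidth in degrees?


1/(N*d) = 1/(25*0.43) = 0.093023
BW = 2*arcsin(0.093023) = 10.7 degrees

10.7 degrees


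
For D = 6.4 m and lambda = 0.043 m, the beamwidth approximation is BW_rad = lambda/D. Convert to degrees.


BW_rad = 0.043 / 6.4 = 0.006719
BW_deg = 0.38 degrees

0.38 degrees


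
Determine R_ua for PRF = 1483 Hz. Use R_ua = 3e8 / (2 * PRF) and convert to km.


R_ua = 3e8 / (2 * 1483) = 101146.3 m = 101.1 km

101.1 km


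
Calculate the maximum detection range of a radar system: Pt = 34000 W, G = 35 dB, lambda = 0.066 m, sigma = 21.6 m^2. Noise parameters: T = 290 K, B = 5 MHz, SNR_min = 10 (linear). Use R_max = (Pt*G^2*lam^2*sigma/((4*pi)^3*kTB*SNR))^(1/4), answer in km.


G_lin = 10^(35/10) = 3162.27766
R^4 = 34000 * 3162.27766^2 * 0.066^2 * 21.6 / ((4*pi)^3 * 1.38e-23 * 290 * 5000000.0 * 10)
R^4 = 8.05645e19 m^4
R_max = (8.05645e19)^(1/4) = 94740.6 m = 94.7 km

94.7 km


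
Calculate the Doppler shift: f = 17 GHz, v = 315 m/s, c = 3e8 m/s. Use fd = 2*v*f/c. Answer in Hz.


fd = 2 * 315 * 17000000000.0 / 3e8 = 35700.0 Hz

35700.0 Hz


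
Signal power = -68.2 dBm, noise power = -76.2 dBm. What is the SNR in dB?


SNR = -68.2 - (-76.2) = 8.0 dB

8.0 dB


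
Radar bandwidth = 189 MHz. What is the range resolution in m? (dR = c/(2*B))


dR = 3e8 / (2 * 189000000.0) = 0.79 m

0.79 m


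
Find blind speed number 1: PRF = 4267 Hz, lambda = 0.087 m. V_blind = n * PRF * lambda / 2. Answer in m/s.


V_blind = 1 * 4267 * 0.087 / 2 = 185.6 m/s

185.6 m/s


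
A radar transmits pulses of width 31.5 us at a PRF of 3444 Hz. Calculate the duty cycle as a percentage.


DC = 31.5e-6 * 3444 * 100 = 10.85%

10.85%


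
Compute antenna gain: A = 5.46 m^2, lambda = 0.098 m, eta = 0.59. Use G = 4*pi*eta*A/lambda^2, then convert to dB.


G_linear = 4*pi*0.59*5.46/0.098^2 = 4215.05
G_dB = 10*log10(4215.05) = 36.2 dB

36.2 dB


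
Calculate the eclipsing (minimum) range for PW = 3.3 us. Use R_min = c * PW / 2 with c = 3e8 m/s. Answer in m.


R_min = 3e8 * 3.3e-6 / 2 = 495.0 m

495.0 m


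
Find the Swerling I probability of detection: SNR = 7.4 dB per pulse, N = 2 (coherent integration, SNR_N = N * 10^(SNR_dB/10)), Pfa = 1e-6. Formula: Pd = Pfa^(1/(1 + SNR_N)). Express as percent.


SNR_lin = 10^(7.4/10) = 5.49541
SNR_N = 2 * 5.49541 = 10.99082
1/(1 + SNR_N) = 1/11.99082 = 0.0833971
Pd = (1e-6)^0.0833971 = 0.31595
Pd = 31.6%

31.6%


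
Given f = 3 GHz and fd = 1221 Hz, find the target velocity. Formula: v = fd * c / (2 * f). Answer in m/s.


v = 1221 * 3e8 / (2 * 3000000000.0) = 61.1 m/s

61.1 m/s


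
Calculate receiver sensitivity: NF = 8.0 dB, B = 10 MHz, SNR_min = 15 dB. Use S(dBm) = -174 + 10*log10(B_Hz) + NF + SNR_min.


10*log10(10000000.0) = 70.0
S = -174 + 70.0 + 8.0 + 15 = -81.0 dBm

-81.0 dBm


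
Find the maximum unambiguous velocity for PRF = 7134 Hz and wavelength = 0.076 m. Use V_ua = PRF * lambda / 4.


V_ua = 7134 * 0.076 / 4 = 135.5 m/s

135.5 m/s


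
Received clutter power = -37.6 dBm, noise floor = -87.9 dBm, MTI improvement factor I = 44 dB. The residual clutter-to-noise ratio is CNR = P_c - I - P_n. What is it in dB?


CNR = -37.6 - 44 - (-87.9) = 6.3 dB

6.3 dB


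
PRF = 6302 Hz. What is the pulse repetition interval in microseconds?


PRI = 1/6302 = 0.0001586798 s = 158.7 us

158.7 us


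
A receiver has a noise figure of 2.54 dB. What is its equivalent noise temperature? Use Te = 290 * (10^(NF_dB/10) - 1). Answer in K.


NF_lin = 10^(2.54/10) = 1.794734
Te = 290 * (1.794734 - 1) = 230.5 K

230.5 K


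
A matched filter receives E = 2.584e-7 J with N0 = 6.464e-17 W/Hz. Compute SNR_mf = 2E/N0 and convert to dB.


SNR_lin = 2 * 2.584e-7 / 6.464e-17 = 7.995e9
SNR_dB = 10*log10(7.995e9) = 99.0 dB

99.0 dB


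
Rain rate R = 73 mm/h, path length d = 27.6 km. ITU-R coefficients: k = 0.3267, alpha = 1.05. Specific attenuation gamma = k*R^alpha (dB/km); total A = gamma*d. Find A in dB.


gamma = 0.3267 * 73^1.05 = 29.555488 dB/km
A = 29.555488 * 27.6 = 815.73 dB

815.73 dB


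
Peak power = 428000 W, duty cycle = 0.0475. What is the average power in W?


P_avg = 428000 * 0.0475 = 20330.0 W

20330.0 W


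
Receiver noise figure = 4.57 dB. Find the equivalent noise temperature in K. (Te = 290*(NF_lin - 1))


NF_lin = 10^(4.57/10) = 2.864178
Te = 290 * (2.864178 - 1) = 540.6 K

540.6 K


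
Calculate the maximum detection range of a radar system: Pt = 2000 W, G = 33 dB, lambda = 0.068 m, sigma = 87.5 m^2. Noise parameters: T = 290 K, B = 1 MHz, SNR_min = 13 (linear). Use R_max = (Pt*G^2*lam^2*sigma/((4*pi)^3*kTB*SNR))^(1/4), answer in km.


G_lin = 10^(33/10) = 1995.262315
R^4 = 2000 * 1995.262315^2 * 0.068^2 * 87.5 / ((4*pi)^3 * 1.38e-23 * 290 * 1000000.0 * 13)
R^4 = 3.12037e19 m^4
R_max = (3.12037e19)^(1/4) = 74739.7 m = 74.7 km

74.7 km


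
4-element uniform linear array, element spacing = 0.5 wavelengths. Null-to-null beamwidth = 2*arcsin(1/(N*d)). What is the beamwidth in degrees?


1/(N*d) = 1/(4*0.5) = 0.5
BW = 2*arcsin(0.5) = 60.0 degrees

60.0 degrees


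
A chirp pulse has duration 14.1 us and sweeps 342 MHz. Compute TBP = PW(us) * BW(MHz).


TBP = 14.1 * 342 = 4822.2

4822.2


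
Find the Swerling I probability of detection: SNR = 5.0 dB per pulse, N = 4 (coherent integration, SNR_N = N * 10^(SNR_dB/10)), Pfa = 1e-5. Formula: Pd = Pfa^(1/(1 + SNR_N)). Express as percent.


SNR_lin = 10^(5.0/10) = 3.16228
SNR_N = 4 * 3.16228 = 12.64912
1/(1 + SNR_N) = 1/13.64912 = 0.0732648
Pd = (1e-5)^0.0732648 = 0.43021
Pd = 43.0%

43.0%


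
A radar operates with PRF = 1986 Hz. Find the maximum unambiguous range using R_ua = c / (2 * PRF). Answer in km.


R_ua = 3e8 / (2 * 1986) = 75528.7 m = 75.5 km

75.5 km


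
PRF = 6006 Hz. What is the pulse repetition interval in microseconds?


PRI = 1/6006 = 0.0001665002 s = 166.5 us

166.5 us


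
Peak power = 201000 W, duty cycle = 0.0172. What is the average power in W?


P_avg = 201000 * 0.0172 = 3457.2 W

3457.2 W


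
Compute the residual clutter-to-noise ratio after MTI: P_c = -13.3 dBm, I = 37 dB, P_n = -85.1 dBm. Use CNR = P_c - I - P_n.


CNR = -13.3 - 37 - (-85.1) = 34.8 dB

34.8 dB


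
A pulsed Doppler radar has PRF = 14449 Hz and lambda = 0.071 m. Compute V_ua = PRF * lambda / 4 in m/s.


V_ua = 14449 * 0.071 / 4 = 256.5 m/s

256.5 m/s


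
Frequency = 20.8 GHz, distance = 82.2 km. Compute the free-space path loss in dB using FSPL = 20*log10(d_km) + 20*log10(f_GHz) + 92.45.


20*log10(82.2) = 38.3
20*log10(20.8) = 26.36
FSPL = 157.1 dB

157.1 dB


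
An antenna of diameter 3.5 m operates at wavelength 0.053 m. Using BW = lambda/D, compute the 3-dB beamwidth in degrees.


BW_rad = 0.053 / 3.5 = 0.015143
BW_deg = 0.87 degrees

0.87 degrees


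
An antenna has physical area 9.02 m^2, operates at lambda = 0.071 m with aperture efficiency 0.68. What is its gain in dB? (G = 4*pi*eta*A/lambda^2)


G_linear = 4*pi*0.68*9.02/0.071^2 = 15290.04
G_dB = 10*log10(15290.04) = 41.8 dB

41.8 dB


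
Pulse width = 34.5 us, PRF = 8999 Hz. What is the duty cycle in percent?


DC = 34.5e-6 * 8999 * 100 = 31.05%

31.05%


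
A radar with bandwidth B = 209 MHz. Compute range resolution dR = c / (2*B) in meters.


dR = 3e8 / (2 * 209000000.0) = 0.72 m

0.72 m


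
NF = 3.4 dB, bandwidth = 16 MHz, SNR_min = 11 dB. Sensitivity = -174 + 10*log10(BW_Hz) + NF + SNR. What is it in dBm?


10*log10(16000000.0) = 72.04
S = -174 + 72.04 + 3.4 + 11 = -87.6 dBm

-87.6 dBm


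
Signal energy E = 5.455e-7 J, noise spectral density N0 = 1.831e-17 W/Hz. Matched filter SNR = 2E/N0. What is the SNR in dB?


SNR_lin = 2 * 5.455e-7 / 1.831e-17 = 5.958e10
SNR_dB = 10*log10(5.958e10) = 107.8 dB

107.8 dB


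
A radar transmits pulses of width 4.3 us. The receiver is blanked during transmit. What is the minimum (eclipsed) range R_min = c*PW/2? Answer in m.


R_min = 3e8 * 4.3e-6 / 2 = 645.0 m

645.0 m


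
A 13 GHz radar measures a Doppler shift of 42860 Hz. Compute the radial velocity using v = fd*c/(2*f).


v = 42860 * 3e8 / (2 * 13000000000.0) = 494.5 m/s

494.5 m/s


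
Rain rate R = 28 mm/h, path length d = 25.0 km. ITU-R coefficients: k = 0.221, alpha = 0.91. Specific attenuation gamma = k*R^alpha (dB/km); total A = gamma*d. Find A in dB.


gamma = 0.221 * 28^0.91 = 4.584649 dB/km
A = 4.584649 * 25.0 = 114.62 dB

114.62 dB


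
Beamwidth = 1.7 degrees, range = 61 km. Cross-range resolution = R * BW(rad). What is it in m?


BW_rad = 0.029670597
CR = 61000 * 0.029670597 = 1809.9 m

1809.9 m


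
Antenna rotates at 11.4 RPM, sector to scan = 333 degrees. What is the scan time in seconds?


t = 333 / (11.4 * 360) * 60 = 4.87 s

4.87 s


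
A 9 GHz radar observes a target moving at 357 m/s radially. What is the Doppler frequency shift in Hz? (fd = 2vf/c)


fd = 2 * 357 * 9000000000.0 / 3e8 = 21420.0 Hz

21420.0 Hz


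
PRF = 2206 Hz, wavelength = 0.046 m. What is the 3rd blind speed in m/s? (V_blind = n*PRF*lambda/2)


V_blind = 3 * 2206 * 0.046 / 2 = 152.2 m/s

152.2 m/s


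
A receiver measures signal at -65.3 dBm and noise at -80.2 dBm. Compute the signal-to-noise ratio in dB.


SNR = -65.3 - (-80.2) = 14.9 dB

14.9 dB


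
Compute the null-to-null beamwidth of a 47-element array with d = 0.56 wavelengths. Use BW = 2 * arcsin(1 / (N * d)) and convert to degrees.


1/(N*d) = 1/(47*0.56) = 0.037994
BW = 2*arcsin(0.037994) = 4.4 degrees

4.4 degrees


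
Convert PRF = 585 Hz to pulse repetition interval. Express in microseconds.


PRI = 1/585 = 0.0017094017 s = 1709.4 us

1709.4 us


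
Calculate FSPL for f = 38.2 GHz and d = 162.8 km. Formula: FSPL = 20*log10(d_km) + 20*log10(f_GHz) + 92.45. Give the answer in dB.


20*log10(162.8) = 44.23
20*log10(38.2) = 31.64
FSPL = 168.3 dB

168.3 dB


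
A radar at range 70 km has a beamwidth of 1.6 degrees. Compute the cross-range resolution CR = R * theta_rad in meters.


BW_rad = 0.027925268
CR = 70000 * 0.027925268 = 1954.8 m

1954.8 m


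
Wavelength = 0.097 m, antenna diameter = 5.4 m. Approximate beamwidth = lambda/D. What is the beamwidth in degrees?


BW_rad = 0.097 / 5.4 = 0.017963
BW_deg = 1.03 degrees

1.03 degrees


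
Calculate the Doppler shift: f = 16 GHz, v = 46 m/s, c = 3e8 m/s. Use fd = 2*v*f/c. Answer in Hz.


fd = 2 * 46 * 16000000000.0 / 3e8 = 4906.7 Hz

4906.7 Hz


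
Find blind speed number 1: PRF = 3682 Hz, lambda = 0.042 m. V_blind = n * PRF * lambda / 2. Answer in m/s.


V_blind = 1 * 3682 * 0.042 / 2 = 77.3 m/s

77.3 m/s


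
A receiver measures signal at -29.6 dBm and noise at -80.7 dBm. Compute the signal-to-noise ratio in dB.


SNR = -29.6 - (-80.7) = 51.1 dB

51.1 dB


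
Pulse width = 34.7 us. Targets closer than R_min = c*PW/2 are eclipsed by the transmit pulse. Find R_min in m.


R_min = 3e8 * 34.7e-6 / 2 = 5205.0 m

5205.0 m


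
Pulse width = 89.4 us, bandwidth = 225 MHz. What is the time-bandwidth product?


TBP = 89.4 * 225 = 20115.0

20115.0


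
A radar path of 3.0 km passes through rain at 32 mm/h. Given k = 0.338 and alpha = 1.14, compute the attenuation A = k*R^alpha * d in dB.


gamma = 0.338 * 32^1.14 = 17.570644 dB/km
A = 17.570644 * 3.0 = 52.71 dB

52.71 dB


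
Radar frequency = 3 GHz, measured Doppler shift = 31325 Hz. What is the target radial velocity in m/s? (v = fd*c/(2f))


v = 31325 * 3e8 / (2 * 3000000000.0) = 1566.3 m/s

1566.3 m/s


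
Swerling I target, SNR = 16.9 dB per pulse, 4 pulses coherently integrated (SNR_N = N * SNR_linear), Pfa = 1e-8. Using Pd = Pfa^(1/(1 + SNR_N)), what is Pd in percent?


SNR_lin = 10^(16.9/10) = 48.97788
SNR_N = 4 * 48.97788 = 195.91152
1/(1 + SNR_N) = 1/196.91152 = 0.0050784
Pd = (1e-8)^0.0050784 = 0.91069
Pd = 91.1%

91.1%


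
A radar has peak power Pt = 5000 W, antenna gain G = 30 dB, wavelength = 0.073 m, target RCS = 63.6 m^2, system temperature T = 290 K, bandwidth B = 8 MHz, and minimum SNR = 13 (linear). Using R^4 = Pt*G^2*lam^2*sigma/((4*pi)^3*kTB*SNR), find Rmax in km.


G_lin = 10^(30/10) = 1000.0
R^4 = 5000 * 1000.0^2 * 0.073^2 * 63.6 / ((4*pi)^3 * 1.38e-23 * 290 * 8000000.0 * 13)
R^4 = 2.05179e18 m^4
R_max = (2.05179e18)^(1/4) = 37847.2 m = 37.8 km

37.8 km


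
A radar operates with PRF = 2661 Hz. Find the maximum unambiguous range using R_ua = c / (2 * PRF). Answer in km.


R_ua = 3e8 / (2 * 2661) = 56369.8 m = 56.4 km

56.4 km


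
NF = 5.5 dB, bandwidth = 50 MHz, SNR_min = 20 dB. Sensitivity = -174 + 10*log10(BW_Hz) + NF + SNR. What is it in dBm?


10*log10(50000000.0) = 76.99
S = -174 + 76.99 + 5.5 + 20 = -71.5 dBm

-71.5 dBm


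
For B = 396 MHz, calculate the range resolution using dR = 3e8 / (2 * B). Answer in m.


dR = 3e8 / (2 * 396000000.0) = 0.38 m

0.38 m


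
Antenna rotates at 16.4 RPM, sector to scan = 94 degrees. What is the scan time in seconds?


t = 94 / (16.4 * 360) * 60 = 0.96 s

0.96 s


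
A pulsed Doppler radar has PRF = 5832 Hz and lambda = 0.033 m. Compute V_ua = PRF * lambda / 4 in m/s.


V_ua = 5832 * 0.033 / 4 = 48.1 m/s

48.1 m/s


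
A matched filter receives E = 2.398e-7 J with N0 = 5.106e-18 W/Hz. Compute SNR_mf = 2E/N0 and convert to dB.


SNR_lin = 2 * 2.398e-7 / 5.106e-18 = 9.393e10
SNR_dB = 10*log10(9.393e10) = 109.7 dB

109.7 dB


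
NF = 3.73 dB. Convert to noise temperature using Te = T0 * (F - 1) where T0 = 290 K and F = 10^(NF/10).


NF_lin = 10^(3.73/10) = 2.360478
Te = 290 * (2.360478 - 1) = 394.5 K

394.5 K


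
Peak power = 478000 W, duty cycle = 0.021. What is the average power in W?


P_avg = 478000 * 0.021 = 10038.0 W

10038.0 W


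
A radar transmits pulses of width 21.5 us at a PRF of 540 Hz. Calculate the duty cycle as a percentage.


DC = 21.5e-6 * 540 * 100 = 1.16%

1.16%


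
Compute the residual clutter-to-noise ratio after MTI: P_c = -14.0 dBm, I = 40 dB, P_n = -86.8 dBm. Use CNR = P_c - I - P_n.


CNR = -14.0 - 40 - (-86.8) = 32.8 dB

32.8 dB


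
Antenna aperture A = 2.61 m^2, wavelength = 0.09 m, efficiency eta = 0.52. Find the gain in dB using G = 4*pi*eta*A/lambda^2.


G_linear = 4*pi*0.52*2.61/0.09^2 = 2105.57
G_dB = 10*log10(2105.57) = 33.2 dB

33.2 dB


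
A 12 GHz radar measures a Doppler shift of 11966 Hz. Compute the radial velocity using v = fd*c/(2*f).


v = 11966 * 3e8 / (2 * 12000000000.0) = 149.6 m/s

149.6 m/s


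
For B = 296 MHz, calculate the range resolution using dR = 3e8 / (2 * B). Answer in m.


dR = 3e8 / (2 * 296000000.0) = 0.51 m

0.51 m


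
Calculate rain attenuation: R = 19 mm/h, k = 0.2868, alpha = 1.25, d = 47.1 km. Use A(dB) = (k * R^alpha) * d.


gamma = 0.2868 * 19^1.25 = 11.376827 dB/km
A = 11.376827 * 47.1 = 535.85 dB

535.85 dB


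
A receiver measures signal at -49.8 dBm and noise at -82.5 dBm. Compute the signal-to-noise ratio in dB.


SNR = -49.8 - (-82.5) = 32.7 dB

32.7 dB


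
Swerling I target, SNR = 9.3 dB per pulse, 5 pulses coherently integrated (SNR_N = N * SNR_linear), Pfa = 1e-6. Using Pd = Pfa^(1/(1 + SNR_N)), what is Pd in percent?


SNR_lin = 10^(9.3/10) = 8.51138
SNR_N = 5 * 8.51138 = 42.5569
1/(1 + SNR_N) = 1/43.5569 = 0.0229585
Pd = (1e-6)^0.0229585 = 0.7282
Pd = 72.8%

72.8%


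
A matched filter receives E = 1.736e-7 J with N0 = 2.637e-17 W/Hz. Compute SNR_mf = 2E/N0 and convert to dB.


SNR_lin = 2 * 1.736e-7 / 2.637e-17 = 1.317e10
SNR_dB = 10*log10(1.317e10) = 101.2 dB

101.2 dB


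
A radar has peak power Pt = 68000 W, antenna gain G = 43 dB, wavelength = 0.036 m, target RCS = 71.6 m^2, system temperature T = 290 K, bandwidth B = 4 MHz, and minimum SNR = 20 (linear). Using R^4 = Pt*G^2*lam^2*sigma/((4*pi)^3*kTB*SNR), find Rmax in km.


G_lin = 10^(43/10) = 19952.62315
R^4 = 68000 * 19952.62315^2 * 0.036^2 * 71.6 / ((4*pi)^3 * 1.38e-23 * 290 * 4000000.0 * 20)
R^4 = 3.95394e21 m^4
R_max = (3.95394e21)^(1/4) = 250759.6 m = 250.8 km

250.8 km


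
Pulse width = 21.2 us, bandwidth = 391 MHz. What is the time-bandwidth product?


TBP = 21.2 * 391 = 8289.2

8289.2


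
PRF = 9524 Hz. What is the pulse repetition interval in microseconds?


PRI = 1/9524 = 0.0001049979 s = 105.0 us

105.0 us


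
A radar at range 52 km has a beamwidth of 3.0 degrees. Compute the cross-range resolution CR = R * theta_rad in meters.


BW_rad = 0.052359878
CR = 52000 * 0.052359878 = 2722.7 m

2722.7 m


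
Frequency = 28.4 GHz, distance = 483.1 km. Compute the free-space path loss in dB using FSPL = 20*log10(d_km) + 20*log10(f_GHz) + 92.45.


20*log10(483.1) = 53.68
20*log10(28.4) = 29.07
FSPL = 175.2 dB

175.2 dB


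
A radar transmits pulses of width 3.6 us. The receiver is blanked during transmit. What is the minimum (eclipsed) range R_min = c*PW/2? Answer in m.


R_min = 3e8 * 3.6e-6 / 2 = 540.0 m

540.0 m


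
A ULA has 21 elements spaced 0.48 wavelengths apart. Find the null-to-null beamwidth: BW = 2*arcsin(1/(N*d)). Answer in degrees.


1/(N*d) = 1/(21*0.48) = 0.099206
BW = 2*arcsin(0.099206) = 11.4 degrees

11.4 degrees


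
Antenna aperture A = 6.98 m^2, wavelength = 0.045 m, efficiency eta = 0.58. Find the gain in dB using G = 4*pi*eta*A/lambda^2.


G_linear = 4*pi*0.58*6.98/0.045^2 = 25122.81
G_dB = 10*log10(25122.81) = 44.0 dB

44.0 dB


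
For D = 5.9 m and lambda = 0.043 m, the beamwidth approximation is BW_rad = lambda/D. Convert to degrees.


BW_rad = 0.043 / 5.9 = 0.007288
BW_deg = 0.42 degrees

0.42 degrees


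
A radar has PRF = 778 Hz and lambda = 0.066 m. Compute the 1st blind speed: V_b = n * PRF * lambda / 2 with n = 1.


V_blind = 1 * 778 * 0.066 / 2 = 25.7 m/s

25.7 m/s


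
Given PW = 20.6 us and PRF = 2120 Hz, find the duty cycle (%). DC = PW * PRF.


DC = 20.6e-6 * 2120 * 100 = 4.37%

4.37%


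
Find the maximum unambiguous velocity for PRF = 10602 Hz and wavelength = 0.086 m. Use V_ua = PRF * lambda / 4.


V_ua = 10602 * 0.086 / 4 = 227.9 m/s

227.9 m/s


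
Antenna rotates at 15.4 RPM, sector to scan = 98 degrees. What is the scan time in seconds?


t = 98 / (15.4 * 360) * 60 = 1.06 s

1.06 s


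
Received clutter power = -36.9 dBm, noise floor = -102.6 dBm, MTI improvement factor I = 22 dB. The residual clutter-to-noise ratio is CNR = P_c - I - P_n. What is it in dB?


CNR = -36.9 - 22 - (-102.6) = 43.7 dB

43.7 dB


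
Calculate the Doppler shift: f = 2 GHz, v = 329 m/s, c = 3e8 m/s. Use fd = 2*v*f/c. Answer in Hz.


fd = 2 * 329 * 2000000000.0 / 3e8 = 4386.7 Hz

4386.7 Hz


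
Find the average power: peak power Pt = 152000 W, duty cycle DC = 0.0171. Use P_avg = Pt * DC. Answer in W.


P_avg = 152000 * 0.0171 = 2599.2 W

2599.2 W


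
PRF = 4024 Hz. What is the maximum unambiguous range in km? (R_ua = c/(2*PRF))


R_ua = 3e8 / (2 * 4024) = 37276.3 m = 37.3 km

37.3 km


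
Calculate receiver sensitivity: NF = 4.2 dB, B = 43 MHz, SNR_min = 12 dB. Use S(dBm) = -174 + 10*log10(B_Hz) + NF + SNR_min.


10*log10(43000000.0) = 76.33
S = -174 + 76.33 + 4.2 + 12 = -81.5 dBm

-81.5 dBm


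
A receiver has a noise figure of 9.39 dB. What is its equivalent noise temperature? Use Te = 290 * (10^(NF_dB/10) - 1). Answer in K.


NF_lin = 10^(9.39/10) = 8.689604
Te = 290 * (8.689604 - 1) = 2230.0 K

2230.0 K


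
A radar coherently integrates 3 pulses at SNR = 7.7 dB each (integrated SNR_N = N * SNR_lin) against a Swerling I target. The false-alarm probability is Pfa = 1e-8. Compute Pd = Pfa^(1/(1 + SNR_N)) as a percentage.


SNR_lin = 10^(7.7/10) = 5.88844
SNR_N = 3 * 5.88844 = 17.66532
1/(1 + SNR_N) = 1/18.66532 = 0.0535753
Pd = (1e-8)^0.0535753 = 0.37273
Pd = 37.3%

37.3%


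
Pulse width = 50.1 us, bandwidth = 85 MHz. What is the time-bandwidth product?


TBP = 50.1 * 85 = 4258.5

4258.5


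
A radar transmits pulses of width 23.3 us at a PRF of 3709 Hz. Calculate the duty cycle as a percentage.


DC = 23.3e-6 * 3709 * 100 = 8.64%

8.64%


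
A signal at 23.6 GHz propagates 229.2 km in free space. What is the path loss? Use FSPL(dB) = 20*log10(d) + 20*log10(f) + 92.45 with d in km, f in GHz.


20*log10(229.2) = 47.2
20*log10(23.6) = 27.46
FSPL = 167.1 dB

167.1 dB


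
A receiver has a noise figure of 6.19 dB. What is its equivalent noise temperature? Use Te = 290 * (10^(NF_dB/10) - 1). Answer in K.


NF_lin = 10^(6.19/10) = 4.159106
Te = 290 * (4.159106 - 1) = 916.1 K

916.1 K


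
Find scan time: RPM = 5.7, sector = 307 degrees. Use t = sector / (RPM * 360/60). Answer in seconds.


t = 307 / (5.7 * 360) * 60 = 8.98 s

8.98 s


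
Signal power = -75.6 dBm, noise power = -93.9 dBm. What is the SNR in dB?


SNR = -75.6 - (-93.9) = 18.3 dB

18.3 dB


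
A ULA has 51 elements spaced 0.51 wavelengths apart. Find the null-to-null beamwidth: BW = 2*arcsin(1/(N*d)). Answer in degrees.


1/(N*d) = 1/(51*0.51) = 0.038447
BW = 2*arcsin(0.038447) = 4.4 degrees

4.4 degrees


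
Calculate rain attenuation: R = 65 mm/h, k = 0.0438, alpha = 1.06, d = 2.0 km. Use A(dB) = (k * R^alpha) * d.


gamma = 0.0438 * 65^1.06 = 3.657314 dB/km
A = 3.657314 * 2.0 = 7.31 dB

7.31 dB


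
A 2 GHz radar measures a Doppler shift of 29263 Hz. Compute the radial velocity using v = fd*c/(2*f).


v = 29263 * 3e8 / (2 * 2000000000.0) = 2194.7 m/s

2194.7 m/s


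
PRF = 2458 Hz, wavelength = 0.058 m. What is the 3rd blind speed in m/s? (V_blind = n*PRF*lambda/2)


V_blind = 3 * 2458 * 0.058 / 2 = 213.8 m/s

213.8 m/s


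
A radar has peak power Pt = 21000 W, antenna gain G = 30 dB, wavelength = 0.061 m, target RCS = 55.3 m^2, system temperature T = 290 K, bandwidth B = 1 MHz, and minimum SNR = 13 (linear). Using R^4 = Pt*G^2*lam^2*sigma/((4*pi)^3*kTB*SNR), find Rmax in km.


G_lin = 10^(30/10) = 1000.0
R^4 = 21000 * 1000.0^2 * 0.061^2 * 55.3 / ((4*pi)^3 * 1.38e-23 * 290 * 1000000.0 * 13)
R^4 = 4.18556e19 m^4
R_max = (4.18556e19)^(1/4) = 80433.8 m = 80.4 km

80.4 km


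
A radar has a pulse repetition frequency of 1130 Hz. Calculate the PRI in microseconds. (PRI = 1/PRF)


PRI = 1/1130 = 0.0008849558 s = 885.0 us

885.0 us


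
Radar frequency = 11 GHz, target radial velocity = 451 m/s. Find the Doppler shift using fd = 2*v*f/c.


fd = 2 * 451 * 11000000000.0 / 3e8 = 33073.3 Hz

33073.3 Hz


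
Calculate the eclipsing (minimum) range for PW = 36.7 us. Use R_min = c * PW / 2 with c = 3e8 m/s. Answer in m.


R_min = 3e8 * 36.7e-6 / 2 = 5505.0 m

5505.0 m


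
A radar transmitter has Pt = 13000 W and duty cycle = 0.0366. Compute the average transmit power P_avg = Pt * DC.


P_avg = 13000 * 0.0366 = 475.8 W

475.8 W


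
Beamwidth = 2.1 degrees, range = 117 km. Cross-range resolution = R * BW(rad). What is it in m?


BW_rad = 0.036651914
CR = 117000 * 0.036651914 = 4288.3 m

4288.3 m


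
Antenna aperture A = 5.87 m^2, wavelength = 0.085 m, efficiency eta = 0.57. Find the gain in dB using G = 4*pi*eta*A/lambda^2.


G_linear = 4*pi*0.57*5.87/0.085^2 = 5819.49
G_dB = 10*log10(5819.49) = 37.6 dB

37.6 dB


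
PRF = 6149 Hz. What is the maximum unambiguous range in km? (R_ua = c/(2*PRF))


R_ua = 3e8 / (2 * 6149) = 24394.2 m = 24.4 km

24.4 km


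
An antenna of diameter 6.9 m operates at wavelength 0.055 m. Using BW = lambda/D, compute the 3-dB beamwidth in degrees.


BW_rad = 0.055 / 6.9 = 0.007971
BW_deg = 0.46 degrees

0.46 degrees


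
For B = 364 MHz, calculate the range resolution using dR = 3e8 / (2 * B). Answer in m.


dR = 3e8 / (2 * 364000000.0) = 0.41 m

0.41 m


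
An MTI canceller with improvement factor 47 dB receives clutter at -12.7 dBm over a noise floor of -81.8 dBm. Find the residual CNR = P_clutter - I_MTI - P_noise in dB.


CNR = -12.7 - 47 - (-81.8) = 22.1 dB

22.1 dB


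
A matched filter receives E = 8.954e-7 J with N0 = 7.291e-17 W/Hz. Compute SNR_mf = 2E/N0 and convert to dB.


SNR_lin = 2 * 8.954e-7 / 7.291e-17 = 2.456e10
SNR_dB = 10*log10(2.456e10) = 103.9 dB

103.9 dB


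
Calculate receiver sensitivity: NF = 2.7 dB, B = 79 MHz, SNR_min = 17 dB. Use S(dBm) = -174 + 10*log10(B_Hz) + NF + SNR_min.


10*log10(79000000.0) = 78.98
S = -174 + 78.98 + 2.7 + 17 = -75.3 dBm

-75.3 dBm


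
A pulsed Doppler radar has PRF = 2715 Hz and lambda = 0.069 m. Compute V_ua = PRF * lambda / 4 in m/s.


V_ua = 2715 * 0.069 / 4 = 46.8 m/s

46.8 m/s


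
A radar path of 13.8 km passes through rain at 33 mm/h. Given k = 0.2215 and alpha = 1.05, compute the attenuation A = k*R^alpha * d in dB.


gamma = 0.2215 * 33^1.05 = 8.705894 dB/km
A = 8.705894 * 13.8 = 120.14 dB

120.14 dB


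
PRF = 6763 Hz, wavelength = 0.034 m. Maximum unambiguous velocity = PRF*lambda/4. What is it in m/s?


V_ua = 6763 * 0.034 / 4 = 57.5 m/s

57.5 m/s


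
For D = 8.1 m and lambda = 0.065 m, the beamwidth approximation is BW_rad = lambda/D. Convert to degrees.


BW_rad = 0.065 / 8.1 = 0.008025
BW_deg = 0.46 degrees

0.46 degrees


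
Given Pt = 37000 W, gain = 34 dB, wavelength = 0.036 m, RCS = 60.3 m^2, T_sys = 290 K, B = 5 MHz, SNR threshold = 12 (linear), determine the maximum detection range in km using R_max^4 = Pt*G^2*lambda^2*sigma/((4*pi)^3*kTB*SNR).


G_lin = 10^(34/10) = 2511.886432
R^4 = 37000 * 2511.886432^2 * 0.036^2 * 60.3 / ((4*pi)^3 * 1.38e-23 * 290 * 5000000.0 * 12)
R^4 = 3.82883e19 m^4
R_max = (3.82883e19)^(1/4) = 78662.3 m = 78.7 km

78.7 km


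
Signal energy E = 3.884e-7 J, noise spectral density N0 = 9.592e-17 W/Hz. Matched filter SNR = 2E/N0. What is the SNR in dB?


SNR_lin = 2 * 3.884e-7 / 9.592e-17 = 8.098e9
SNR_dB = 10*log10(8.098e9) = 99.1 dB

99.1 dB


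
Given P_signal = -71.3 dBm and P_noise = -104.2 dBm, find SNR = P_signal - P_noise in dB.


SNR = -71.3 - (-104.2) = 32.9 dB

32.9 dB


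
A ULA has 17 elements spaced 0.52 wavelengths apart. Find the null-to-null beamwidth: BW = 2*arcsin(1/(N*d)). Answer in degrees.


1/(N*d) = 1/(17*0.52) = 0.113122
BW = 2*arcsin(0.113122) = 13.0 degrees

13.0 degrees


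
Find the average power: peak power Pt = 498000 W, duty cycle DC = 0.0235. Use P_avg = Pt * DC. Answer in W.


P_avg = 498000 * 0.0235 = 11703.0 W

11703.0 W


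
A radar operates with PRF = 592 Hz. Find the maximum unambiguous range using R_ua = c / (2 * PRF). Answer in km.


R_ua = 3e8 / (2 * 592) = 253378.4 m = 253.4 km

253.4 km


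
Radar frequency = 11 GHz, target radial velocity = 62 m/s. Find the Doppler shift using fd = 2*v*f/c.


fd = 2 * 62 * 11000000000.0 / 3e8 = 4546.7 Hz

4546.7 Hz


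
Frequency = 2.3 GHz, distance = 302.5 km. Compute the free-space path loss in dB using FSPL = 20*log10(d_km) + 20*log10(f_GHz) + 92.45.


20*log10(302.5) = 49.61
20*log10(2.3) = 7.23
FSPL = 149.3 dB

149.3 dB


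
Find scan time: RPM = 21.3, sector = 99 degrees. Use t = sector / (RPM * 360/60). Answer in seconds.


t = 99 / (21.3 * 360) * 60 = 0.77 s

0.77 s


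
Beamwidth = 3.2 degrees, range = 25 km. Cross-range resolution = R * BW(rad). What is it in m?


BW_rad = 0.055850536
CR = 25000 * 0.055850536 = 1396.3 m

1396.3 m


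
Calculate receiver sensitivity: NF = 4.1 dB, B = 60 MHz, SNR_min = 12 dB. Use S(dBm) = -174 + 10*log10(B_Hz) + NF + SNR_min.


10*log10(60000000.0) = 77.78
S = -174 + 77.78 + 4.1 + 12 = -80.1 dBm

-80.1 dBm


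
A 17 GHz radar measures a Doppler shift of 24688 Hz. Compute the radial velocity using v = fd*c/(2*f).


v = 24688 * 3e8 / (2 * 17000000000.0) = 217.8 m/s

217.8 m/s


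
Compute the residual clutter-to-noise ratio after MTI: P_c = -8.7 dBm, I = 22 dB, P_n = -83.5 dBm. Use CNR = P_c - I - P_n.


CNR = -8.7 - 22 - (-83.5) = 52.8 dB

52.8 dB


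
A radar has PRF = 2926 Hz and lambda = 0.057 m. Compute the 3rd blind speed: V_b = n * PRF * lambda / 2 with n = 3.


V_blind = 3 * 2926 * 0.057 / 2 = 250.2 m/s

250.2 m/s


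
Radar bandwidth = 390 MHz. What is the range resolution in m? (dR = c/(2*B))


dR = 3e8 / (2 * 390000000.0) = 0.38 m

0.38 m


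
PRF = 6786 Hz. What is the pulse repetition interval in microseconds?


PRI = 1/6786 = 0.0001473622 s = 147.4 us

147.4 us


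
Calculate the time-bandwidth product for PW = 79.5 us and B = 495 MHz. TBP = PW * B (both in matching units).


TBP = 79.5 * 495 = 39352.5

39352.5


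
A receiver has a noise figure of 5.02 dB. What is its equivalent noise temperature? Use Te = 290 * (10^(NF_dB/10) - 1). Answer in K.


NF_lin = 10^(5.02/10) = 3.176874
Te = 290 * (3.176874 - 1) = 631.3 K

631.3 K


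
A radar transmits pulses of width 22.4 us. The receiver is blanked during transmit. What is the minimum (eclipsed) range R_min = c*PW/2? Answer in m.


R_min = 3e8 * 22.4e-6 / 2 = 3360.0 m

3360.0 m


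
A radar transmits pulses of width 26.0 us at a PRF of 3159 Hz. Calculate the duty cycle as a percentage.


DC = 26.0e-6 * 3159 * 100 = 8.21%

8.21%


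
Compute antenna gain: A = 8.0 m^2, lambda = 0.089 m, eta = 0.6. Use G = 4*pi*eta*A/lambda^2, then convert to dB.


G_linear = 4*pi*0.6*8.0/0.089^2 = 7615.02
G_dB = 10*log10(7615.02) = 38.8 dB

38.8 dB


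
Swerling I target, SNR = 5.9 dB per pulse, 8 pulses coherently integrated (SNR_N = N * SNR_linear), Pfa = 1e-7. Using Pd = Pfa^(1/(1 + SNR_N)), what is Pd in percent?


SNR_lin = 10^(5.9/10) = 3.89045
SNR_N = 8 * 3.89045 = 31.1236
1/(1 + SNR_N) = 1/32.1236 = 0.0311298
Pd = (1e-7)^0.0311298 = 0.60547
Pd = 60.5%

60.5%


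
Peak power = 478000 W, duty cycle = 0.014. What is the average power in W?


P_avg = 478000 * 0.014 = 6692.0 W

6692.0 W


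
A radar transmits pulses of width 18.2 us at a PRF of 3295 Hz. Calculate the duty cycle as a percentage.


DC = 18.2e-6 * 3295 * 100 = 6.0%

6.0%


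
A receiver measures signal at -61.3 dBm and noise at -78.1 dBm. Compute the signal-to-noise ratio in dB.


SNR = -61.3 - (-78.1) = 16.8 dB

16.8 dB


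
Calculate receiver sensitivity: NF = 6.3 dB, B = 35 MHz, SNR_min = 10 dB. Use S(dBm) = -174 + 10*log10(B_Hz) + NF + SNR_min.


10*log10(35000000.0) = 75.44
S = -174 + 75.44 + 6.3 + 10 = -82.3 dBm

-82.3 dBm


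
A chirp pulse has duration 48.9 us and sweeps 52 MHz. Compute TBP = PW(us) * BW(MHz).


TBP = 48.9 * 52 = 2542.8

2542.8


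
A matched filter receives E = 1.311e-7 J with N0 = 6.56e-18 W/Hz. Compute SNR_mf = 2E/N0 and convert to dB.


SNR_lin = 2 * 1.311e-7 / 6.56e-18 = 3.997e10
SNR_dB = 10*log10(3.997e10) = 106.0 dB

106.0 dB


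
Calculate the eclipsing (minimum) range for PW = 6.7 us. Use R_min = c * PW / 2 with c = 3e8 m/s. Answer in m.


R_min = 3e8 * 6.7e-6 / 2 = 1005.0 m

1005.0 m


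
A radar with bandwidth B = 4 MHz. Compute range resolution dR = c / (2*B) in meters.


dR = 3e8 / (2 * 4000000.0) = 37.5 m

37.5 m


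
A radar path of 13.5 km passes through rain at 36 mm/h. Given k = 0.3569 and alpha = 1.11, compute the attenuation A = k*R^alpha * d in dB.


gamma = 0.3569 * 36^1.11 = 19.056464 dB/km
A = 19.056464 * 13.5 = 257.26 dB

257.26 dB


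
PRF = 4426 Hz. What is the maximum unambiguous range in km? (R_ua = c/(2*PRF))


R_ua = 3e8 / (2 * 4426) = 33890.6 m = 33.9 km

33.9 km


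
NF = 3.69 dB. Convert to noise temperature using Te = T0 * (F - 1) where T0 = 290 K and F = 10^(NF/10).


NF_lin = 10^(3.69/10) = 2.338837
Te = 290 * (2.338837 - 1) = 388.3 K

388.3 K


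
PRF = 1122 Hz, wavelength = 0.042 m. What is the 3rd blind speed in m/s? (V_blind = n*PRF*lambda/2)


V_blind = 3 * 1122 * 0.042 / 2 = 70.7 m/s

70.7 m/s


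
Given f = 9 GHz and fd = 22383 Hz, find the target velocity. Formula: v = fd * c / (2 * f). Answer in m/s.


v = 22383 * 3e8 / (2 * 9000000000.0) = 373.1 m/s

373.1 m/s


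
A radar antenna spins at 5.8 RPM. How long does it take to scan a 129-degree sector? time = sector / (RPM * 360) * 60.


t = 129 / (5.8 * 360) * 60 = 3.71 s

3.71 s


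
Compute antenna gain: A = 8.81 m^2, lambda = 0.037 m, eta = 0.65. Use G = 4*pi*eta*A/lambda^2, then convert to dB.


G_linear = 4*pi*0.65*8.81/0.037^2 = 52564.88
G_dB = 10*log10(52564.88) = 47.2 dB

47.2 dB


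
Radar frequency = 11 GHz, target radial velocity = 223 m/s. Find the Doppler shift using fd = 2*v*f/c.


fd = 2 * 223 * 11000000000.0 / 3e8 = 16353.3 Hz

16353.3 Hz


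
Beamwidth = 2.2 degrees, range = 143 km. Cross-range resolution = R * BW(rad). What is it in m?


BW_rad = 0.038397244
CR = 143000 * 0.038397244 = 5490.8 m

5490.8 m


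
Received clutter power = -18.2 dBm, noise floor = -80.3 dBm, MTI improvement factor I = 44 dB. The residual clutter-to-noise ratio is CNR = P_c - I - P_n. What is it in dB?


CNR = -18.2 - 44 - (-80.3) = 18.1 dB

18.1 dB


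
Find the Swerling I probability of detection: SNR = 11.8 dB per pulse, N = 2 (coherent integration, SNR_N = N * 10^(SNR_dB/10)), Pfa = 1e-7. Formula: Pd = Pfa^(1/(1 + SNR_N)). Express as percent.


SNR_lin = 10^(11.8/10) = 15.13561
SNR_N = 2 * 15.13561 = 30.27122
1/(1 + SNR_N) = 1/31.27122 = 0.0319783
Pd = (1e-7)^0.0319783 = 0.59724
Pd = 59.7%

59.7%


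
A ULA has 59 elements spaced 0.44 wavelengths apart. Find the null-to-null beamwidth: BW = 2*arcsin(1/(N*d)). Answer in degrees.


1/(N*d) = 1/(59*0.44) = 0.038521
BW = 2*arcsin(0.038521) = 4.4 degrees

4.4 degrees


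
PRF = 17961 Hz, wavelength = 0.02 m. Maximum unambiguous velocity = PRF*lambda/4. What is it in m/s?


V_ua = 17961 * 0.02 / 4 = 89.8 m/s

89.8 m/s


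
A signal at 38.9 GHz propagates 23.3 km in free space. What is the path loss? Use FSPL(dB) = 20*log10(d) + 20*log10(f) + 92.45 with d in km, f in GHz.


20*log10(23.3) = 27.35
20*log10(38.9) = 31.8
FSPL = 151.6 dB

151.6 dB


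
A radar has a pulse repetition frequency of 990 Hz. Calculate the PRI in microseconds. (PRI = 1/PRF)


PRI = 1/990 = 0.001010101 s = 1010.1 us

1010.1 us


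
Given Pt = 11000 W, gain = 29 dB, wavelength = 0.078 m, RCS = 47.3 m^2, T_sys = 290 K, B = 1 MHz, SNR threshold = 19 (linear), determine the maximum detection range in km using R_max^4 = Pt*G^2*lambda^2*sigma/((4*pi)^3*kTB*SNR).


G_lin = 10^(29/10) = 794.328235
R^4 = 11000 * 794.328235^2 * 0.078^2 * 47.3 / ((4*pi)^3 * 1.38e-23 * 290 * 1000000.0 * 19)
R^4 = 1.32368e19 m^4
R_max = (1.32368e19)^(1/4) = 60317.8 m = 60.3 km

60.3 km


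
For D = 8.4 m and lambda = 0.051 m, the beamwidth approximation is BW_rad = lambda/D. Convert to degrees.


BW_rad = 0.051 / 8.4 = 0.006071
BW_deg = 0.35 degrees

0.35 degrees


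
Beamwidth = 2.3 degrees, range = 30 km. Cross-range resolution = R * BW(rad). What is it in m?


BW_rad = 0.040142573
CR = 30000 * 0.040142573 = 1204.3 m

1204.3 m


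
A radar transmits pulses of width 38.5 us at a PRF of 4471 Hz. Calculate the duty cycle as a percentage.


DC = 38.5e-6 * 4471 * 100 = 17.21%

17.21%


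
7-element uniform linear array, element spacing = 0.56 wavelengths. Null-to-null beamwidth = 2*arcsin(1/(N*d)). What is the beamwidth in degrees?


1/(N*d) = 1/(7*0.56) = 0.255102
BW = 2*arcsin(0.255102) = 29.6 degrees

29.6 degrees


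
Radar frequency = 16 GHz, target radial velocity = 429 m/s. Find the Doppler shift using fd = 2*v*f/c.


fd = 2 * 429 * 16000000000.0 / 3e8 = 45760.0 Hz

45760.0 Hz


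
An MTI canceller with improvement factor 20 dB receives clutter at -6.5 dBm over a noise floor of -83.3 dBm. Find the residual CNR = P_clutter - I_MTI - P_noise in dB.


CNR = -6.5 - 20 - (-83.3) = 56.8 dB

56.8 dB


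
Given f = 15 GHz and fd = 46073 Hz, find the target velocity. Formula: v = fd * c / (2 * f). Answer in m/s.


v = 46073 * 3e8 / (2 * 15000000000.0) = 460.7 m/s

460.7 m/s


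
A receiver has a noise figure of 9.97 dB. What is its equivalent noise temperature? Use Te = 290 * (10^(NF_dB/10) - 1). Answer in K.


NF_lin = 10^(9.97/10) = 9.93116
Te = 290 * (9.93116 - 1) = 2590.0 K

2590.0 K


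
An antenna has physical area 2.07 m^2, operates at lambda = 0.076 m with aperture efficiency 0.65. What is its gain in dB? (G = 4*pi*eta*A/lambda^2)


G_linear = 4*pi*0.65*2.07/0.076^2 = 2927.29
G_dB = 10*log10(2927.29) = 34.7 dB

34.7 dB


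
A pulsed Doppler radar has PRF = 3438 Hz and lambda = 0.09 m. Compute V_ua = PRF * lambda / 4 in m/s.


V_ua = 3438 * 0.09 / 4 = 77.4 m/s

77.4 m/s


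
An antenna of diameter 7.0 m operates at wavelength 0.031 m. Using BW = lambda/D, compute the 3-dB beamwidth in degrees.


BW_rad = 0.031 / 7.0 = 0.004429
BW_deg = 0.25 degrees

0.25 degrees


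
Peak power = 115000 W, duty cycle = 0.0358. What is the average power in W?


P_avg = 115000 * 0.0358 = 4117.0 W

4117.0 W


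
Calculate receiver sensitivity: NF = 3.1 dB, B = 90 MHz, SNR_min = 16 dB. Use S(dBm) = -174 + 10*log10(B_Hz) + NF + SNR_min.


10*log10(90000000.0) = 79.54
S = -174 + 79.54 + 3.1 + 16 = -75.4 dBm

-75.4 dBm


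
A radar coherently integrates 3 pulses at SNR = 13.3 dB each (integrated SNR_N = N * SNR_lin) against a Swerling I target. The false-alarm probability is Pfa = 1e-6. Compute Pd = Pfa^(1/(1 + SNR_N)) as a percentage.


SNR_lin = 10^(13.3/10) = 21.37962
SNR_N = 3 * 21.37962 = 64.13886
1/(1 + SNR_N) = 1/65.13886 = 0.0153518
Pd = (1e-6)^0.0153518 = 0.80889
Pd = 80.9%

80.9%


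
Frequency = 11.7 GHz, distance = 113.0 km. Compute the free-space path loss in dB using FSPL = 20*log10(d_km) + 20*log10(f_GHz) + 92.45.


20*log10(113.0) = 41.06
20*log10(11.7) = 21.36
FSPL = 154.9 dB

154.9 dB


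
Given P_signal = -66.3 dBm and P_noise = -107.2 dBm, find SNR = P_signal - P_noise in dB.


SNR = -66.3 - (-107.2) = 40.9 dB

40.9 dB


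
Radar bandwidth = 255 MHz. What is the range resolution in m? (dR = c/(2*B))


dR = 3e8 / (2 * 255000000.0) = 0.59 m

0.59 m


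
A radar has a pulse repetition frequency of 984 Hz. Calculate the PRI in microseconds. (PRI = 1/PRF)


PRI = 1/984 = 0.0010162602 s = 1016.3 us

1016.3 us


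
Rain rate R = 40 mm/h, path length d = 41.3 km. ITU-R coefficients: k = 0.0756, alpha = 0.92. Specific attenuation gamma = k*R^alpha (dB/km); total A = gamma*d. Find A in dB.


gamma = 0.0756 * 40^0.92 = 2.251215 dB/km
A = 2.251215 * 41.3 = 92.98 dB

92.98 dB


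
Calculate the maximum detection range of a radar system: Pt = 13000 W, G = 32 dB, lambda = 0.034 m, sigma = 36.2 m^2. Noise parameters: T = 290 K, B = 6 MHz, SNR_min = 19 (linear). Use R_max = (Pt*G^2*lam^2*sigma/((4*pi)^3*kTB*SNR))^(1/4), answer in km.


G_lin = 10^(32/10) = 1584.893192
R^4 = 13000 * 1584.893192^2 * 0.034^2 * 36.2 / ((4*pi)^3 * 1.38e-23 * 290 * 6000000.0 * 19)
R^4 = 1.50938e18 m^4
R_max = (1.50938e18)^(1/4) = 35050.9 m = 35.1 km

35.1 km


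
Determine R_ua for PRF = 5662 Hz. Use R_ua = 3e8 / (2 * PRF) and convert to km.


R_ua = 3e8 / (2 * 5662) = 26492.4 m = 26.5 km

26.5 km


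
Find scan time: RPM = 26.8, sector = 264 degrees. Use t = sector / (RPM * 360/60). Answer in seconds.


t = 264 / (26.8 * 360) * 60 = 1.64 s

1.64 s
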